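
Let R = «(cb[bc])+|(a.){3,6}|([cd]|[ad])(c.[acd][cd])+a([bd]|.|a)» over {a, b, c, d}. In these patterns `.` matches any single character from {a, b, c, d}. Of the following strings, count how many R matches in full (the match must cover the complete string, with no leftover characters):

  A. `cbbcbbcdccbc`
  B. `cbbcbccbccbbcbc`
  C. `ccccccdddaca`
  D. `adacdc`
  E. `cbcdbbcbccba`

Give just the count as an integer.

1

A → no match
B → match
C → no match
D → no match
E → no match
Total matched: 1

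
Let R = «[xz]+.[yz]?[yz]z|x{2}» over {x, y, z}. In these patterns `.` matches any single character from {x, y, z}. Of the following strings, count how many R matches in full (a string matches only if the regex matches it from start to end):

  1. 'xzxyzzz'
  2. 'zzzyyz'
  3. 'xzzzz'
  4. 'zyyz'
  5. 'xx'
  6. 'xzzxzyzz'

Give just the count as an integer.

1 → match
2 → match
3 → match
4 → match
5 → match
6 → match
Total matched: 6

6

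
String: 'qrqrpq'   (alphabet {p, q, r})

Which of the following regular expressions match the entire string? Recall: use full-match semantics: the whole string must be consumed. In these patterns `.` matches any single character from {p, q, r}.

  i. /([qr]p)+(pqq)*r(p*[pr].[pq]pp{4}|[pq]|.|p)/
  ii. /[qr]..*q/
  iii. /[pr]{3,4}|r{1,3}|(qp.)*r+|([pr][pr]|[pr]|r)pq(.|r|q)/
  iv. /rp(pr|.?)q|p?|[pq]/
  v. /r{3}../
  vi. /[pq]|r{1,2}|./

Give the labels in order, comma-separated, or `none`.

i → no match
ii → match
iii → no match
iv → no match
v → no match — must start with 'r'
vi → no match

ii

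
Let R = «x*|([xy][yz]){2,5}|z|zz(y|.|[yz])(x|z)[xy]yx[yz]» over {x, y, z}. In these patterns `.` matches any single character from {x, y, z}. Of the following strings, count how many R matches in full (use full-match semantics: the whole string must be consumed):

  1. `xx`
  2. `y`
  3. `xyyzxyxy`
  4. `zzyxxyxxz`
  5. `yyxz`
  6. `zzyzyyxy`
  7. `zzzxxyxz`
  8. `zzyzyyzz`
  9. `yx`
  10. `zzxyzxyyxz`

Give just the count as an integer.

1 → match
2 → no match
3 → match
4 → no match
5 → match
6 → match
7 → match
8 → no match
9 → no match
10 → no match
Total matched: 5

5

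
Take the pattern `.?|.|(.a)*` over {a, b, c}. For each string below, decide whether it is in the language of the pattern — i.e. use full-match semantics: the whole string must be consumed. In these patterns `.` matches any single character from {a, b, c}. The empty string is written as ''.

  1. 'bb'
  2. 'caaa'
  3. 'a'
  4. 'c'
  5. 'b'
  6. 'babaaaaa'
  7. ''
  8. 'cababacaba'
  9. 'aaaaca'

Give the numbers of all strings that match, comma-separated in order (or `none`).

1 → no match
2 → match
3 → match
4 → match
5 → match
6 → match
7 → match
8 → match
9 → match

2, 3, 4, 5, 6, 7, 8, 9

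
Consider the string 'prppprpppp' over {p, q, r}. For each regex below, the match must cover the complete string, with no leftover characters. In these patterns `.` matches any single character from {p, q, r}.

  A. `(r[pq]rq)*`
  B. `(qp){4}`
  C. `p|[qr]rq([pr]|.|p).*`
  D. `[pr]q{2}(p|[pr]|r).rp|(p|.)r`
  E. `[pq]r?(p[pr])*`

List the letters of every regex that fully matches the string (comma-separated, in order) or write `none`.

A → no match
B → no match — must start with 'qp'
C → no match
D → no match
E → match

E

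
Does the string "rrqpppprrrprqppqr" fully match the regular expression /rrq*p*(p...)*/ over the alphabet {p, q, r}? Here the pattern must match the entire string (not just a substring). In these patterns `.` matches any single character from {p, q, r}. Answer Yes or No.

No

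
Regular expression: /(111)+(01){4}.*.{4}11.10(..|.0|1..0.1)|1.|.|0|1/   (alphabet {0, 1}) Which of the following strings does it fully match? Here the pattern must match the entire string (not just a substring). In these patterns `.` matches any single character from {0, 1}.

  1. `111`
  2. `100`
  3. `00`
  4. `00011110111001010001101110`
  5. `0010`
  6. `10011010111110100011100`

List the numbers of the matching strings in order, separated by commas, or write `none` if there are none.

1. `111` → no match
2. `100` → no match
3. `00` → no match
4 → no match
5. `0010` → no match
6 → no match

none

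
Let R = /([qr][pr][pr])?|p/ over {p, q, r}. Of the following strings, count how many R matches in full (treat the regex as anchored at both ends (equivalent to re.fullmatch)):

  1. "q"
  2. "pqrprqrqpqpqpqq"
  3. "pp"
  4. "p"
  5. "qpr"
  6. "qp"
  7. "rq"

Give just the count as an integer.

2

1 → no match
2 → no match
3 → no match
4 → match
5 → match
6 → no match
7 → no match
Total matched: 2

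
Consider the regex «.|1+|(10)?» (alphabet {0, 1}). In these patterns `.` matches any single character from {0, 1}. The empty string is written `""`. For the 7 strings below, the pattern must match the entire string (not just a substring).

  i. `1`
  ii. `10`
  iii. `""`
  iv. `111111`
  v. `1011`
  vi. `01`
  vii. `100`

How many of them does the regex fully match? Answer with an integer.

i → match
ii → match
iii → match
iv → match
v → no match
vi → no match
vii → no match
Total matched: 4

4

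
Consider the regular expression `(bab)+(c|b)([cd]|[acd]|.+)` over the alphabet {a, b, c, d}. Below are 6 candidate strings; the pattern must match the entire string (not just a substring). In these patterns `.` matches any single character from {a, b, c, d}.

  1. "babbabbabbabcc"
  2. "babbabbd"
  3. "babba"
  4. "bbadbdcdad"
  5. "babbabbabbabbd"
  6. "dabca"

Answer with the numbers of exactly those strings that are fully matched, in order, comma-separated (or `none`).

1 → match
2 → match
3 → match
4 → no match — must start with "bab"
5 → match
6 → no match — must start with "bab"

1, 2, 3, 5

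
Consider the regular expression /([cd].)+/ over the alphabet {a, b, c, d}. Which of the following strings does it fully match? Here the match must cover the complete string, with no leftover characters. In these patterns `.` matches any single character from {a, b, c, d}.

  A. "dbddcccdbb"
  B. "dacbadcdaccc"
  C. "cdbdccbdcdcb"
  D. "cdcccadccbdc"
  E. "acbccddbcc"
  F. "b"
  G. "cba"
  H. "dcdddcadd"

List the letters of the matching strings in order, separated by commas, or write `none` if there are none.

D

A → no match
B → no match
C → no match
D → match
E → no match
F → no match
G → no match
H → no match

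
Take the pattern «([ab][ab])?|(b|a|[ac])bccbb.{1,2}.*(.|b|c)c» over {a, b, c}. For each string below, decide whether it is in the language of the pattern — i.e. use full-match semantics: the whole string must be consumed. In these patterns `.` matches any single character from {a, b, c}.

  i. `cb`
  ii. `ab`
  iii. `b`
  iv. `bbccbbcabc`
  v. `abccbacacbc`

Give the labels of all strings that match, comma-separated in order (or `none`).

i → no match
ii → match
iii → no match
iv → match
v → no match

ii, iv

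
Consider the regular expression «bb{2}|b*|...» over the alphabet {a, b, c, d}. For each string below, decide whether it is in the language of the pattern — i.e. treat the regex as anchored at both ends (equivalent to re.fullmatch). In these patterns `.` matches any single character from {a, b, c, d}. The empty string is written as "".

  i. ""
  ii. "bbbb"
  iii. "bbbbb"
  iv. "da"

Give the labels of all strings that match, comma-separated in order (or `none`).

i → match
ii → match
iii → match
iv → no match

i, ii, iii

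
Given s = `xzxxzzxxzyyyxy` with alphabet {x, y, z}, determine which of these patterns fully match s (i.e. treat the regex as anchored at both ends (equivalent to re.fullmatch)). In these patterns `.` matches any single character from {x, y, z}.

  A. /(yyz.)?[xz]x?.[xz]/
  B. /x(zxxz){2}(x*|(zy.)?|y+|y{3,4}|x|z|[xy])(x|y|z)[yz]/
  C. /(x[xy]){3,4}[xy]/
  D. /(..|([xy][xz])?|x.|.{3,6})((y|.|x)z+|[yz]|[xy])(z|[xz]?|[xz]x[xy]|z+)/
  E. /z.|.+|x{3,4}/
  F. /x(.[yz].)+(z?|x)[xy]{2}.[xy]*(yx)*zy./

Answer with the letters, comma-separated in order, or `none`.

A → no match
B → match
C → no match
D → no match
E → match
F → no match

B, E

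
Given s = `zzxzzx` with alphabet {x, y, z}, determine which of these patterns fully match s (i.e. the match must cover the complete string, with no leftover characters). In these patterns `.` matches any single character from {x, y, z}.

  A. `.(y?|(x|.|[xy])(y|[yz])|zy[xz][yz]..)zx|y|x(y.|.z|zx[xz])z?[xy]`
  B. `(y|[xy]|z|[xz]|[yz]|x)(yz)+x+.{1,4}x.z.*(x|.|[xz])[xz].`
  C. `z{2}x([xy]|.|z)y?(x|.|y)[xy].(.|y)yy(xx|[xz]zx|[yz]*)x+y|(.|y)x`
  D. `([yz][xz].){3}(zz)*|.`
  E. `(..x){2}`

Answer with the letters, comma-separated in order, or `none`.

E

A → no match
B → no match
C → no match
D → no match
E → match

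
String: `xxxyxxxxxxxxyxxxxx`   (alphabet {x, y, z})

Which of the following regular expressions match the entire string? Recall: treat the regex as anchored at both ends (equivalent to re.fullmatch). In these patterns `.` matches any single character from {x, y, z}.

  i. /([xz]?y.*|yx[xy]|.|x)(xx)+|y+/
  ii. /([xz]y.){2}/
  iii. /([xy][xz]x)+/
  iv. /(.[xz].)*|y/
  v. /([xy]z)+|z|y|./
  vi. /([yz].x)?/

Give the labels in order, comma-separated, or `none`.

iii, iv

i → no match
ii → no match
iii → match
iv → match
v → no match
vi → no match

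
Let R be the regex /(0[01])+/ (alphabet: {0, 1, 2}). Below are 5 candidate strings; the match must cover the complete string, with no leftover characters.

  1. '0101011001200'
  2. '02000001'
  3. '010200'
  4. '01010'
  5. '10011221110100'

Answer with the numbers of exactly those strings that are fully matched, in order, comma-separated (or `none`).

1 → no match
2 → no match
3 → no match
4 → no match
5 → no match — must start with '0'

none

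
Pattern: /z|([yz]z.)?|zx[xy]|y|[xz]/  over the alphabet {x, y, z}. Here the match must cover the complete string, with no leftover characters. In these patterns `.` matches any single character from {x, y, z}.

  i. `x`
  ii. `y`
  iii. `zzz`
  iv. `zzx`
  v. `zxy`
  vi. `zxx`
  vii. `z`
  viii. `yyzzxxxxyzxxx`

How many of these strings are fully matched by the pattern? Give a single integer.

i → match
ii → match
iii → match
iv → match
v → match
vi → match
vii → match
viii → no match
Total matched: 7

7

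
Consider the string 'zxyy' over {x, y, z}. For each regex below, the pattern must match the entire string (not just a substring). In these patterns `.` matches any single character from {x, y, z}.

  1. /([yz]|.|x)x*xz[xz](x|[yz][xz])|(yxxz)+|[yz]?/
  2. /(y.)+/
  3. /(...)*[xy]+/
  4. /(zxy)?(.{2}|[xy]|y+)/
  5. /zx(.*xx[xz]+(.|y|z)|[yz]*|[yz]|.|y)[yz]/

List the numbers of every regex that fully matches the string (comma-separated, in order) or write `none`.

1 → no match
2 → no match — must start with 'y'
3 → match
4 → match
5 → match

3, 4, 5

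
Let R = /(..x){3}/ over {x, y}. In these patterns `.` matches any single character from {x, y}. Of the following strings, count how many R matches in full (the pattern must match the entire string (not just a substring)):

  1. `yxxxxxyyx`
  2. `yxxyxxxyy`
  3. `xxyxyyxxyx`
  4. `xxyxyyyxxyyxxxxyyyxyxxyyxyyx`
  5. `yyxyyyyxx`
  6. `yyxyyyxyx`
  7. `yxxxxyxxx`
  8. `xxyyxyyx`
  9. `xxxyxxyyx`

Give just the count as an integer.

1 → match
2 → no match — must end with `x`
3 → no match
4 → no match
5 → no match
6 → no match
7 → no match
8 → no match
9 → match
Total matched: 2

2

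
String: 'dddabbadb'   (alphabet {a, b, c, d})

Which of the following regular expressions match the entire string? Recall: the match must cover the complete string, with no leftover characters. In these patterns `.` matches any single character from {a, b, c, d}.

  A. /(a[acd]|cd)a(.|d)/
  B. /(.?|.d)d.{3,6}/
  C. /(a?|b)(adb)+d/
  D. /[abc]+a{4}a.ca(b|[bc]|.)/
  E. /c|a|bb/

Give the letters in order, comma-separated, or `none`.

B

A → no match
B → match
C → no match — must end with 'adbd'
D → no match
E → no match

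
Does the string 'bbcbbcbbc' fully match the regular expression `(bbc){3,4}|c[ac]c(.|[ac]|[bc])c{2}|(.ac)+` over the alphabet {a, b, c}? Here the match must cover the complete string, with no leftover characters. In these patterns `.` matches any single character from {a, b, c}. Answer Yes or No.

Yes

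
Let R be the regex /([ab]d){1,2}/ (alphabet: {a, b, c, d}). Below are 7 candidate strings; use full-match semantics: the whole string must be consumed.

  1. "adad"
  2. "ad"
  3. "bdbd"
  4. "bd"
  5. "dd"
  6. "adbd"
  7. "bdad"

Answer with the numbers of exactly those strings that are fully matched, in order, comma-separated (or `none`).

1 → match
2 → match
3 → match
4 → match
5 → no match
6 → match
7 → match

1, 2, 3, 4, 6, 7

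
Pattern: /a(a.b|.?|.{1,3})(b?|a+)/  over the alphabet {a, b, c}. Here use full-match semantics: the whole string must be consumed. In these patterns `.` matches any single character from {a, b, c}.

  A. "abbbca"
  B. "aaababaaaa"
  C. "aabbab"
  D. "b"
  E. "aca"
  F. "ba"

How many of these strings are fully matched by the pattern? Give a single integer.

A → no match
B → no match
C → no match
D → no match — must start with "a"
E → match
F → no match — must start with "a"
Total matched: 1

1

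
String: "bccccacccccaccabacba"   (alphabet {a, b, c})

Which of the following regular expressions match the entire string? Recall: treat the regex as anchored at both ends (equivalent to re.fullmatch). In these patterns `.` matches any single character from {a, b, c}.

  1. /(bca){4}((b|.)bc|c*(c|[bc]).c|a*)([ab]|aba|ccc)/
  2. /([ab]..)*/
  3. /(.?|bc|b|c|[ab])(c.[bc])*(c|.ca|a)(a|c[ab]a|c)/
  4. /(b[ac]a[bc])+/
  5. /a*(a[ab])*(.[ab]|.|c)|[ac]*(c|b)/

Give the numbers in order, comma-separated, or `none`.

3

1 → no match — must start with "bca"
2 → no match
3 → match
4 → no match
5 → no match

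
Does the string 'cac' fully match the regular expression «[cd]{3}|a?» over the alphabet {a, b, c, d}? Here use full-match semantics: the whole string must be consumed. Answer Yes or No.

No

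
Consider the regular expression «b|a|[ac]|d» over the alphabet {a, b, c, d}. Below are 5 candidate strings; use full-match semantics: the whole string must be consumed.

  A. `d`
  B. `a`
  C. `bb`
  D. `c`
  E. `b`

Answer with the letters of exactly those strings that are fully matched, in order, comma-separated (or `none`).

A → match
B → match
C → no match
D → match
E → match

A, B, D, E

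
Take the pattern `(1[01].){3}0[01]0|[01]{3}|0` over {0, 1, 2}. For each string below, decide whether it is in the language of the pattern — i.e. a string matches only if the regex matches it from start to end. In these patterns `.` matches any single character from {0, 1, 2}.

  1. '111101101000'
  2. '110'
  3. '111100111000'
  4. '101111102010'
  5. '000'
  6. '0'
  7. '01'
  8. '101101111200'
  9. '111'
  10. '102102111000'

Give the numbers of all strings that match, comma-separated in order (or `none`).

1 → match
2 → match
3 → match
4 → match
5 → match
6 → match
7 → no match
8 → no match
9 → match
10 → match

1, 2, 3, 4, 5, 6, 9, 10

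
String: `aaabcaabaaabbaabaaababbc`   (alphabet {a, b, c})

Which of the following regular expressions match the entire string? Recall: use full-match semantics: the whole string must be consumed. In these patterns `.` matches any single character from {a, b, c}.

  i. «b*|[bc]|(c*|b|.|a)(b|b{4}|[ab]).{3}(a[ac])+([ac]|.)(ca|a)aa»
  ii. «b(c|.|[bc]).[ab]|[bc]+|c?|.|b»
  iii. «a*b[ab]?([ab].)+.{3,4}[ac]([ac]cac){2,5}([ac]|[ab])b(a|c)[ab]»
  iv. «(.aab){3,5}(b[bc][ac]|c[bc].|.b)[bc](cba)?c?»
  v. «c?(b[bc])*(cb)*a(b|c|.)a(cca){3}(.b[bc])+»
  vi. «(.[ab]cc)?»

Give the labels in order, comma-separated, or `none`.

i → no match
ii → no match
iii → no match
iv → match
v → no match
vi → no match

iv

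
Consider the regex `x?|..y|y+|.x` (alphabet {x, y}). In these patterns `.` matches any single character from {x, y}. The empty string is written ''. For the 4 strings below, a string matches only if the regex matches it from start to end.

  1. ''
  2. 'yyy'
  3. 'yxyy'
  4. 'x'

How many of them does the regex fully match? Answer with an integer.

1 → match
2 → match
3 → no match
4 → match
Total matched: 3

3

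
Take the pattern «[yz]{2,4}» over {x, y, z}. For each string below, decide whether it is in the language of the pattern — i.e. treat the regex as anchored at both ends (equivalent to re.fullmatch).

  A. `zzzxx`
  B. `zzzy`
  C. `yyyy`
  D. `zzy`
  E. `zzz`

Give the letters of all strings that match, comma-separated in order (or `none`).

A → no match
B → match
C → match
D → match
E → match

B, C, D, E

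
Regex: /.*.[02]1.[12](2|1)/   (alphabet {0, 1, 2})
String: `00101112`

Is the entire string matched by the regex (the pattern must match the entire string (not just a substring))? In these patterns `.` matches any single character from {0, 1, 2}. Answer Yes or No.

Yes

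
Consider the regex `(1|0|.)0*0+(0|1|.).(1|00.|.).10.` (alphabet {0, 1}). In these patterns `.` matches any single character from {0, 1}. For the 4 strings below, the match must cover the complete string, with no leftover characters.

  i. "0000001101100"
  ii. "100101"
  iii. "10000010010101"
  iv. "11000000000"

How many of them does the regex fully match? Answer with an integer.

i → match
ii → no match
iii → match
iv → no match
Total matched: 2

2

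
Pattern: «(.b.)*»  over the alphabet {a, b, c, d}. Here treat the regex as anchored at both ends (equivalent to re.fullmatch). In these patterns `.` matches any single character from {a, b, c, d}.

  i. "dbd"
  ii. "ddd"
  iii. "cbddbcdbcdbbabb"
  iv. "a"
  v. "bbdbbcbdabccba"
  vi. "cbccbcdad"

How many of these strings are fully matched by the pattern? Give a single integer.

i → match
ii → no match
iii → match
iv → no match
v → no match
vi → no match
Total matched: 2

2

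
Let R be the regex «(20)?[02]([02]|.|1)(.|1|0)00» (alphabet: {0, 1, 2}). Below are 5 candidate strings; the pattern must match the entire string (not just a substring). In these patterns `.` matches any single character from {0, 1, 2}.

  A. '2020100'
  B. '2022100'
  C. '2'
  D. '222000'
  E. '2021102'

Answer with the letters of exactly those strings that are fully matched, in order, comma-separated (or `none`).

A. '2020100' → match
B. '2022100' → match
C. '2' → no match — must end with '00'
D. '222000' → no match
E. '2021102' → no match — must end with '00'

A, B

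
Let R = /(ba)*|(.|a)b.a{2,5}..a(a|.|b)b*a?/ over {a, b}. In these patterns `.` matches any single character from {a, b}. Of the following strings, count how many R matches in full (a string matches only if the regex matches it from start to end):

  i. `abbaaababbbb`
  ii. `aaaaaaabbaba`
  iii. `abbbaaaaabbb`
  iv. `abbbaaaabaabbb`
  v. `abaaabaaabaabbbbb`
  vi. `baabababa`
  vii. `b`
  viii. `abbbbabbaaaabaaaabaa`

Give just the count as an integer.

1

i → match
ii → no match
iii → no match
iv → no match
v → no match
vi → no match
vii → no match
viii → no match
Total matched: 1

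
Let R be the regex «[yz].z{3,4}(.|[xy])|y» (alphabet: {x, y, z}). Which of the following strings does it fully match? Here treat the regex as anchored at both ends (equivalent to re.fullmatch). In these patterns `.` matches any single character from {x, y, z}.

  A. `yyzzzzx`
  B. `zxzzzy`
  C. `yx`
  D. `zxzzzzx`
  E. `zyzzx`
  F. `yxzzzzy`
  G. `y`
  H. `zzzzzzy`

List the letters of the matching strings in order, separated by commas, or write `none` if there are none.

A, B, D, F, G, H

A → match
B → match
C → no match
D → match
E → no match
F → match
G → match
H → match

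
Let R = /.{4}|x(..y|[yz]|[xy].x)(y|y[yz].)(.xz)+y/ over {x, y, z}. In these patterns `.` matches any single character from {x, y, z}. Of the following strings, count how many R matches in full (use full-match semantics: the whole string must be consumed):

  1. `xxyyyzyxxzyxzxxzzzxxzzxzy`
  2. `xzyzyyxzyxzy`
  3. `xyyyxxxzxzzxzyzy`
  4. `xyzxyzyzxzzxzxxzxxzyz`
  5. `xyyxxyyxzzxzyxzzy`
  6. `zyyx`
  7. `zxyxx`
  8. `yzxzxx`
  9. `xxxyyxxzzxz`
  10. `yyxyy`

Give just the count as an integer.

2

1 → no match
2. `xzyzyyxzyxzy` → match
3 → no match
4 → no match
5 → no match
6. `zyyx` → match
7. `zxyxx` → no match
8. `yzxzxx` → no match
9. `xxxyyxxzzxz` → no match
10. `yyxyy` → no match
Total matched: 2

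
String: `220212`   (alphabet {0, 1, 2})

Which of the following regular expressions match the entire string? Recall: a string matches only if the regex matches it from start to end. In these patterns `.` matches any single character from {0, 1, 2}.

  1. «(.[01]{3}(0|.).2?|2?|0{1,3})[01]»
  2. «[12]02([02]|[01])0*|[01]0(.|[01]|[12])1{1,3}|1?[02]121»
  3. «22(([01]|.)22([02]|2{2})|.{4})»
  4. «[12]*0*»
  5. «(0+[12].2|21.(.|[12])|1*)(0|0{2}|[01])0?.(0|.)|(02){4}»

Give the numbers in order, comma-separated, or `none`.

1 → no match
2 → no match
3 → match
4 → no match
5 → no match

3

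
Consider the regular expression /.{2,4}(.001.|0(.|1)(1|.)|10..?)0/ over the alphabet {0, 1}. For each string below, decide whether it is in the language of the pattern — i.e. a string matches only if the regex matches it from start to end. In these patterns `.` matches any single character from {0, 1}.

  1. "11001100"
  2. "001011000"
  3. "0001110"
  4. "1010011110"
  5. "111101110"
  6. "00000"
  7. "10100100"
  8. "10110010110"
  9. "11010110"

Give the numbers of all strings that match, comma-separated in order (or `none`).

7, 9

1 → no match
2 → no match
3 → no match
4 → no match
5 → no match
6 → no match
7 → match
8 → no match
9 → match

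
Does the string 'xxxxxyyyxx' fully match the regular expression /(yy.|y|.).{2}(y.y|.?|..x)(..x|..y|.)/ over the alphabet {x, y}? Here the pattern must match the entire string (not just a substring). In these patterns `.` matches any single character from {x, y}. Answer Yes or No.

No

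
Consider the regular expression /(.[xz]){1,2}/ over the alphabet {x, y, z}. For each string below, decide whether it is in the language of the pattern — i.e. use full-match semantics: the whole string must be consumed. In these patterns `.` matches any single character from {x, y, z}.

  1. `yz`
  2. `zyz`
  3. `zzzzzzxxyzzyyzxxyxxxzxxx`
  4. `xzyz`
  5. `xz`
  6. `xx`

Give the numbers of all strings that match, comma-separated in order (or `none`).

1 → match
2 → no match
3 → no match
4 → match
5 → match
6 → match

1, 4, 5, 6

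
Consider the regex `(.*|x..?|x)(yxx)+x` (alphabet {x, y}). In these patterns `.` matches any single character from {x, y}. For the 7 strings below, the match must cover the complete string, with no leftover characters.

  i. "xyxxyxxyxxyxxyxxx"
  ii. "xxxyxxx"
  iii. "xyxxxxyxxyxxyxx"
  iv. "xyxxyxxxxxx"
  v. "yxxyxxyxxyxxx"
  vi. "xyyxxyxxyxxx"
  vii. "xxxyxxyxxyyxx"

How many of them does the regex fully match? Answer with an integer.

i → match
ii → match
iii → no match — must end with "yxxx"
iv → no match — must end with "yxxx"
v → match
vi → match
vii → no match — must end with "yxxx"
Total matched: 4

4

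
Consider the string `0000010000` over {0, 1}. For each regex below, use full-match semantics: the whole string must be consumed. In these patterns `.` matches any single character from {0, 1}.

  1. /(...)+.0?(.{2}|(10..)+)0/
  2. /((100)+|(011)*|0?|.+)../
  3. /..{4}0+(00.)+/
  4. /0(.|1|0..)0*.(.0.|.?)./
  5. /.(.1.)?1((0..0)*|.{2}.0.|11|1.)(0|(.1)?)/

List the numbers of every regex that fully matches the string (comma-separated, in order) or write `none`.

1 → match
2 → match
3 → no match
4 → match
5 → no match

1, 2, 4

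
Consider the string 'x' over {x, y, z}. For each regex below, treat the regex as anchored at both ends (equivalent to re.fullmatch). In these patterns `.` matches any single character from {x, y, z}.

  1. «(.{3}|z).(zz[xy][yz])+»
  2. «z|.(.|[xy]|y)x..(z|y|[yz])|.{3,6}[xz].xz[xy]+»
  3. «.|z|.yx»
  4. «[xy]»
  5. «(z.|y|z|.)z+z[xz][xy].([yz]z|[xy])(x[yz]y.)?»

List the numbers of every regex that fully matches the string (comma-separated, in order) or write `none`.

3, 4

1 → no match
2 → no match
3 → match
4 → match
5 → no match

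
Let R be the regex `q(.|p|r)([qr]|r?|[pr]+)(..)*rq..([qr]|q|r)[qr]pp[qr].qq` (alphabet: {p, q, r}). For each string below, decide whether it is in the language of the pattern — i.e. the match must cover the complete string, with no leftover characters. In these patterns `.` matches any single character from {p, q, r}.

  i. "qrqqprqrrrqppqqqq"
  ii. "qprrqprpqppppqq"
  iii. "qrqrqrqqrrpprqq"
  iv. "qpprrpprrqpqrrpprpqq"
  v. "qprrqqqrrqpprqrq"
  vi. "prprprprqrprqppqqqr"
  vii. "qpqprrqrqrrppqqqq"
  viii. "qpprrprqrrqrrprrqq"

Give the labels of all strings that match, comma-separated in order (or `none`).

i → match
ii → no match
iii → no match
iv → match
v → no match — must end with "qq"
vi → no match — must start with "q"
vii → match
viii → no match

i, iv, vii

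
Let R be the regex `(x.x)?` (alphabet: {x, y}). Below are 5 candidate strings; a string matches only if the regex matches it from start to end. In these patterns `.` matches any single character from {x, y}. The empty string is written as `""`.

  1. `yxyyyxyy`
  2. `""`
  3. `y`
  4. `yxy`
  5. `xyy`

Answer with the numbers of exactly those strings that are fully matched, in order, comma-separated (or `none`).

2

1. `yxyyyxyy` → no match
2. `""` → match
3. `y` → no match
4. `yxy` → no match
5. `xyy` → no match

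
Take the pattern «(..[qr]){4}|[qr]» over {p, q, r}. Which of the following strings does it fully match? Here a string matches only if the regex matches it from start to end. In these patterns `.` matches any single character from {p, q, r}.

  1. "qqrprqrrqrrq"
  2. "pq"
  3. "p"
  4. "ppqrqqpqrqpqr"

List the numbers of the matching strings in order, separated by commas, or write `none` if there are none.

1 → match
2 → no match
3 → no match
4 → no match

1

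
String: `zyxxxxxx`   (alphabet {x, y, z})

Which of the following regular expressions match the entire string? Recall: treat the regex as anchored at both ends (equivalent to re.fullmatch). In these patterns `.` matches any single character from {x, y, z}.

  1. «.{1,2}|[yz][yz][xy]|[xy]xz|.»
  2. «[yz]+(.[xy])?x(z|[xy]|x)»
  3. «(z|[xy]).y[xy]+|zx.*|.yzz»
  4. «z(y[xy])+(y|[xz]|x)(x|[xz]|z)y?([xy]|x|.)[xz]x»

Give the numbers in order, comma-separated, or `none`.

4

1 → no match
2 → no match
3 → no match
4 → match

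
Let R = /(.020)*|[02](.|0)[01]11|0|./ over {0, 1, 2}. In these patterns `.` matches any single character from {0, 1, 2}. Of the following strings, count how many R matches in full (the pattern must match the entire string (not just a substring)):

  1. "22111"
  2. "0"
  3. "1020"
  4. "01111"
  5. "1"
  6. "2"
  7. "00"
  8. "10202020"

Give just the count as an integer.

1 → match
2 → match
3 → match
4 → match
5 → match
6 → match
7 → no match
8 → match
Total matched: 7

7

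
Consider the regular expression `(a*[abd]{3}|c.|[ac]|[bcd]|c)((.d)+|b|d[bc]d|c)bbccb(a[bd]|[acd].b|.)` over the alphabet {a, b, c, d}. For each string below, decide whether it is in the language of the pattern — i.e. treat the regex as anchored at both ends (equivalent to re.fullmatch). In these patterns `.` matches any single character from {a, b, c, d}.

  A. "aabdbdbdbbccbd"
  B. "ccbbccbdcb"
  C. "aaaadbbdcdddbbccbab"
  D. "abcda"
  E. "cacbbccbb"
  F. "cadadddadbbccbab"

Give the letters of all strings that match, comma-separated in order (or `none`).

A, B, C, E, F

A → match
B → match
C → match
D → no match
E → match
F → match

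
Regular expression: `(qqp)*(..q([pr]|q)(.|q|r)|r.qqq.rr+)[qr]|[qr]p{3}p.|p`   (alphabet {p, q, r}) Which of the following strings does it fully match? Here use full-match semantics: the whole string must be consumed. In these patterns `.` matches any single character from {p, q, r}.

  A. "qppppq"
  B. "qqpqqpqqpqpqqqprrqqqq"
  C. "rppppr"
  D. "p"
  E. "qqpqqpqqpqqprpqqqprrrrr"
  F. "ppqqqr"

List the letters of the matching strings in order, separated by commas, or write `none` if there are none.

A, C, D, E, F

A. "qppppq" → match
B → no match
C. "rppppr" → match
D. "p" → match
E → match
F. "ppqqqr" → match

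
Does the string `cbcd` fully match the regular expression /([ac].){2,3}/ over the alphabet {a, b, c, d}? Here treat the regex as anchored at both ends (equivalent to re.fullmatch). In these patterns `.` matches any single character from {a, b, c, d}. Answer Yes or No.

Yes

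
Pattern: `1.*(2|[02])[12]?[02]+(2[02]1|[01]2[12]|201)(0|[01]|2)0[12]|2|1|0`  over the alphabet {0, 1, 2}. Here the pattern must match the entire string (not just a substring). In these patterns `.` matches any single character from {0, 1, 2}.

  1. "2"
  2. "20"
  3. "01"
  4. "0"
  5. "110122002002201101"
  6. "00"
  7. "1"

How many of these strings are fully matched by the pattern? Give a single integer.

4

1 → match
2 → no match
3 → no match
4 → match
5 → match
6 → no match
7 → match
Total matched: 4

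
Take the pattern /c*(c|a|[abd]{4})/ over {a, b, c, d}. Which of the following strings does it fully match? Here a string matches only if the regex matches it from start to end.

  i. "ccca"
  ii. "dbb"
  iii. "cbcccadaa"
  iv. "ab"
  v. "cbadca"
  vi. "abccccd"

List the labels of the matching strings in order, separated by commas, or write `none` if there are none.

i

i → match
ii → no match
iii → no match
iv → no match
v → no match
vi → no match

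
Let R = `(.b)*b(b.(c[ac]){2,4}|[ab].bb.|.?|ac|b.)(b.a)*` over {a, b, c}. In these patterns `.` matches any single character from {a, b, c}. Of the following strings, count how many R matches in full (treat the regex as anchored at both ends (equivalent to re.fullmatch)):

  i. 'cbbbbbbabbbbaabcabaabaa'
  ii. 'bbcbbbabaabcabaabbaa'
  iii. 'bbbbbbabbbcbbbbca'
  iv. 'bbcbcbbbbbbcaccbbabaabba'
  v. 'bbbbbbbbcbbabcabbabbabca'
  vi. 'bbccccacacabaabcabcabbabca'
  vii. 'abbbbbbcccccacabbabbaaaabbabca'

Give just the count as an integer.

i → no match
ii → no match
iii → match
iv → match
v → match
vi → match
vii → no match
Total matched: 4

4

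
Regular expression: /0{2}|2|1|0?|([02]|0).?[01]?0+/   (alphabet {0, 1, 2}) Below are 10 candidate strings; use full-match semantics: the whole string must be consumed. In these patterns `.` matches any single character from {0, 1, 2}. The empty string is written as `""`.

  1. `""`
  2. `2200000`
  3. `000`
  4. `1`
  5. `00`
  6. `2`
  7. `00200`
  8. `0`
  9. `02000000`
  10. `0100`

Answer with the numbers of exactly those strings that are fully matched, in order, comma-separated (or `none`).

1. `""` → match
2. `2200000` → match
3. `000` → match
4. `1` → match
5. `00` → match
6. `2` → match
7. `00200` → no match
8. `0` → match
9. `02000000` → match
10. `0100` → match

1, 2, 3, 4, 5, 6, 8, 9, 10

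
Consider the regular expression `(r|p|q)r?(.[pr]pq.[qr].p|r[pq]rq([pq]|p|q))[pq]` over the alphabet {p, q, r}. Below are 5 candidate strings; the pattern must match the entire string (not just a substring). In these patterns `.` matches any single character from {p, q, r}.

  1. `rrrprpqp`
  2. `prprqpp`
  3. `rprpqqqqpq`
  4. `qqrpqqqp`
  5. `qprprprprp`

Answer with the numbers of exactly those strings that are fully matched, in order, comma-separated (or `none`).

2, 3

1 → no match
2 → match
3 → match
4 → no match
5 → no match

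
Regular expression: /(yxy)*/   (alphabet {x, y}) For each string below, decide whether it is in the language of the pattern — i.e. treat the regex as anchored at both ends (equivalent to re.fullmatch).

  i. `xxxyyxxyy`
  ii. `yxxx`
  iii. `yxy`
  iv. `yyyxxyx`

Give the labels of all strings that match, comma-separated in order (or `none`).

iii

i → no match
ii → no match
iii → match
iv → no match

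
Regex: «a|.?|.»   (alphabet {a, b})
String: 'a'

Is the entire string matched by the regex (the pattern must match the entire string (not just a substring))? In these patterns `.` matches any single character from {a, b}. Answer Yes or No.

Yes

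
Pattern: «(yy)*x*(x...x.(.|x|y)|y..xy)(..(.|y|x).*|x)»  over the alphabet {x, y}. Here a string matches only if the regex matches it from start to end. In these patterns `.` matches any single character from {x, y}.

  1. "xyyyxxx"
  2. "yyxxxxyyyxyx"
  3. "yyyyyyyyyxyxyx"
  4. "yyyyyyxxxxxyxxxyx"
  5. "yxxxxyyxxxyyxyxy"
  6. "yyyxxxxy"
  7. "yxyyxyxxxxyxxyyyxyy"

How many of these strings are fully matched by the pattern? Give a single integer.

3

1 → no match
2 → match
3 → match
4 → match
5 → no match
6 → no match
7 → no match
Total matched: 3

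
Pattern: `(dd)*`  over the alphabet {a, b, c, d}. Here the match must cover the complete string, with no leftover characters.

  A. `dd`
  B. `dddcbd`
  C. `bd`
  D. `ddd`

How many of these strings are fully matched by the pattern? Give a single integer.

1

A → match
B → no match
C → no match
D → no match
Total matched: 1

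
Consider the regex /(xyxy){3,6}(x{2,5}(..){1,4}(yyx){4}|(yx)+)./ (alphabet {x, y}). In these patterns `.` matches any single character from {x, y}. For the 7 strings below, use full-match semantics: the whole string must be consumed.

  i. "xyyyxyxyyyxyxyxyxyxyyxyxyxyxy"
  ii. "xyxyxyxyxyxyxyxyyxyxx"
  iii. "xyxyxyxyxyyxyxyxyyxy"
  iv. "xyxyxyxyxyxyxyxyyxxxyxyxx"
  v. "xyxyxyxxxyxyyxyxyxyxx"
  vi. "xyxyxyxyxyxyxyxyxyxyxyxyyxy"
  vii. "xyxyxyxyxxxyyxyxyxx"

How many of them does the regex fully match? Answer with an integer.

i → no match — must start with "xyxy"
ii → match
iii → no match
iv → no match
v → no match
vi → match
vii → no match
Total matched: 2

2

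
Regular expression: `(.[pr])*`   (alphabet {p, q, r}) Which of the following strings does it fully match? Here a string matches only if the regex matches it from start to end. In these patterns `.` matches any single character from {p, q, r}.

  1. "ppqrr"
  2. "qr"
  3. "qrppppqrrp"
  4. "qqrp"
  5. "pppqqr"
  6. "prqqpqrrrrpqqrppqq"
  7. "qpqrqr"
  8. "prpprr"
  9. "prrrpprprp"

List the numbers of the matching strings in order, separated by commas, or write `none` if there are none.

2, 3, 7, 8, 9

1 → no match
2 → match
3 → match
4 → no match
5 → no match
6 → no match
7 → match
8 → match
9 → match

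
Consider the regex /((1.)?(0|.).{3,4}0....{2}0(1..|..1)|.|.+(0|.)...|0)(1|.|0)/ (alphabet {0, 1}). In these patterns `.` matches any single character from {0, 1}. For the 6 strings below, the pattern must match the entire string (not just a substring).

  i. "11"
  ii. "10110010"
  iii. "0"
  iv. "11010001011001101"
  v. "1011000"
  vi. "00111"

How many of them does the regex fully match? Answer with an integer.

4

i → match
ii → match
iii → no match
iv → match
v → match
vi → no match
Total matched: 4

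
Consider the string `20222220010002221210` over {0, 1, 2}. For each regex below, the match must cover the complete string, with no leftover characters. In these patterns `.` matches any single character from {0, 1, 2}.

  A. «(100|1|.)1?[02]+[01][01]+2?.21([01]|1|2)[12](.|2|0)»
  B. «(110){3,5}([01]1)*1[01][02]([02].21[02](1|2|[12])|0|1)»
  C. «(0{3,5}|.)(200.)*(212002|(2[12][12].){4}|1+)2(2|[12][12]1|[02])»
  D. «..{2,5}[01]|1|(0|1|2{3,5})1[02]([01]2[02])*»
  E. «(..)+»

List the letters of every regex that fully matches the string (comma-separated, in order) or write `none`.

A → match
B → no match — must start with `110`
C → no match
D → no match
E → match

A, E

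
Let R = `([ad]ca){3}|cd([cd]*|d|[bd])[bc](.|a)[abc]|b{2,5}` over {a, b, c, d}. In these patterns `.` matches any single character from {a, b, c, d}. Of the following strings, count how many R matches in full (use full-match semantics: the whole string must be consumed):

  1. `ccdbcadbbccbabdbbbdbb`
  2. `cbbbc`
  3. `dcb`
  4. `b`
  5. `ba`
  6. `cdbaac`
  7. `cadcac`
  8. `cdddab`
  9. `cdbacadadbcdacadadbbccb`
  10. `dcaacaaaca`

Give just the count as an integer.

0

1 → no match
2 → no match
3 → no match
4 → no match
5 → no match
6 → no match
7 → no match
8 → no match
9 → no match
10 → no match
Total matched: 0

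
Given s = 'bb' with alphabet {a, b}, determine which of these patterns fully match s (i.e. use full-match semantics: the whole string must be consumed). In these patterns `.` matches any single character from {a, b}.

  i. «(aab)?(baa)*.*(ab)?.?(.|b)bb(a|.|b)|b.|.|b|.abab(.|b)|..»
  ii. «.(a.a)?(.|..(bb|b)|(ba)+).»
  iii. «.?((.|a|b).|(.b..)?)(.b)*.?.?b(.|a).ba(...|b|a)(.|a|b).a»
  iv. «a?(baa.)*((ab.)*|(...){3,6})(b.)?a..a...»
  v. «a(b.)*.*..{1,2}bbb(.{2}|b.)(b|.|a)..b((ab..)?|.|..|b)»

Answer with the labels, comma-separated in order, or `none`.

i → match
ii → no match
iii → no match — must end with 'a'
iv → no match
v → no match — must start with 'a'

i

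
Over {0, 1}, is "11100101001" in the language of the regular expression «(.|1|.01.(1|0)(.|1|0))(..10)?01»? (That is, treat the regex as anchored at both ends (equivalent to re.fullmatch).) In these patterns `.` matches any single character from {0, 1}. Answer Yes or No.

No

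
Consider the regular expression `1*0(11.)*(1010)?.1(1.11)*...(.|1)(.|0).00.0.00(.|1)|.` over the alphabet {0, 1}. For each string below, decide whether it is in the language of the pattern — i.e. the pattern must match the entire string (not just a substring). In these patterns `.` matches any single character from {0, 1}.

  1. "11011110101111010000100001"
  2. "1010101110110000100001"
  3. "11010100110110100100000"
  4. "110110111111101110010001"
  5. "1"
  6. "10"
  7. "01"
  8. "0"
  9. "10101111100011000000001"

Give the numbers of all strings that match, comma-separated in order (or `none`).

1 → match
2 → match
3 → match
4 → no match
5 → match
6 → no match
7 → no match
8 → match
9 → no match

1, 2, 3, 5, 8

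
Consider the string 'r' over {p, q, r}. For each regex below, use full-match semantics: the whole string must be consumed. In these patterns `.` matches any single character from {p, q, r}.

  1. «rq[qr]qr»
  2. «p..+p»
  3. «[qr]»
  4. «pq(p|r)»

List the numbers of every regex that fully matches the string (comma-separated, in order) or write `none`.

3

1 → no match — must start with 'rq'
2 → no match — must start with 'p'
3 → match
4 → no match — must start with 'pq'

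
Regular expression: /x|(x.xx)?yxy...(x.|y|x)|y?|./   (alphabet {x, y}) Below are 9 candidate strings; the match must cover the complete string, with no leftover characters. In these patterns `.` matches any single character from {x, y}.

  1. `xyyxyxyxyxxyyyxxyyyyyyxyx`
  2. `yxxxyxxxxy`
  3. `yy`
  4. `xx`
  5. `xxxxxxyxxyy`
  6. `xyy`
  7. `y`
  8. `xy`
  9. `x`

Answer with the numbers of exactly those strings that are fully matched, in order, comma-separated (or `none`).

7, 9

1 → no match
2 → no match
3 → no match
4 → no match
5 → no match
6 → no match
7 → match
8 → no match
9 → match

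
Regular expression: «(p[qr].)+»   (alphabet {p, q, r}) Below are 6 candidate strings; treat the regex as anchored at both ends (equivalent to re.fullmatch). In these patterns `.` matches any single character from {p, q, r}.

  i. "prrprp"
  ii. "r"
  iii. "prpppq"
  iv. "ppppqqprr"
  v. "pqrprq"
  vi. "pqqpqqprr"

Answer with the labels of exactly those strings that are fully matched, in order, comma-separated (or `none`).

i. "prrprp" → match
ii. "r" → no match — must start with "p"
iii. "prpppq" → no match
iv. "ppppqqprr" → no match
v. "pqrprq" → match
vi. "pqqpqqprr" → match

i, v, vi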